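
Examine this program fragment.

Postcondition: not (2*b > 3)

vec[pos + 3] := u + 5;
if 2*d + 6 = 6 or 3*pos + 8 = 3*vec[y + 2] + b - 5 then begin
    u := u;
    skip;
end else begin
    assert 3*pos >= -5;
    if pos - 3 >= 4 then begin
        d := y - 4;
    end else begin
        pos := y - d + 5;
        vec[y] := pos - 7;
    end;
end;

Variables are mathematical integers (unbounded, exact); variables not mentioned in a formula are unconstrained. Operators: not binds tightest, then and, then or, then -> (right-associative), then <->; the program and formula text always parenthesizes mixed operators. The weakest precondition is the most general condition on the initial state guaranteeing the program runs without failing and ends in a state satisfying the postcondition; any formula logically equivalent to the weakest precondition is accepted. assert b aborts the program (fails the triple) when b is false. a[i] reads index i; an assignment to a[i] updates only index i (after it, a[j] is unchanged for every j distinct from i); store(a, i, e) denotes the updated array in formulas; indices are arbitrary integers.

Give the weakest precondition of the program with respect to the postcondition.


Working backward. After the program, not (2*b > 3) must hold.
Then branch requires not (2*b > 3); else branch requires 3*pos >= -5 and (pos >= 7 -> (not (2*b > 3))) and ((not (pos >= 7)) -> (not (2*b > 3))).
Before the if: ((2*d = 0 or 3*pos = 3*vec[y + 2] + b - 13) -> (not (2*b > 3))) and ((not (2*d = 0 or 3*pos = 3*vec[y + 2] + b - 13)) -> (3*pos >= -5 and (pos >= 7 -> (not (2*b > 3))) and ((not (pos >= 7)) -> (not (2*b > 3)))))
Before vec[pos + 3] := u + 5: ((2*d = 0 or 3*pos = 3*store(vec, pos + 3, u + 5)[y + 2] + b - 13) -> (not (2*b > 3))) and ((not (2*d = 0 or 3*pos = 3*store(vec, pos + 3, u + 5)[y + 2] + b - 13)) -> (3*pos >= -5 and (pos >= 7 -> (not (2*b > 3))) and ((not (pos >= 7)) -> (not (2*b > 3)))))
Answer: WP = ((2*d = 0 or 3*pos = 3*store(vec, pos + 3, u + 5)[y + 2] + b - 13) -> (not (2*b > 3))) and ((not (2*d = 0 or 3*pos = 3*store(vec, pos + 3, u + 5)[y + 2] + b - 13)) -> (3*pos >= -5 and (pos >= 7 -> (not (2*b > 3))) and ((not (pos >= 7)) -> (not (2*b > 3)))))


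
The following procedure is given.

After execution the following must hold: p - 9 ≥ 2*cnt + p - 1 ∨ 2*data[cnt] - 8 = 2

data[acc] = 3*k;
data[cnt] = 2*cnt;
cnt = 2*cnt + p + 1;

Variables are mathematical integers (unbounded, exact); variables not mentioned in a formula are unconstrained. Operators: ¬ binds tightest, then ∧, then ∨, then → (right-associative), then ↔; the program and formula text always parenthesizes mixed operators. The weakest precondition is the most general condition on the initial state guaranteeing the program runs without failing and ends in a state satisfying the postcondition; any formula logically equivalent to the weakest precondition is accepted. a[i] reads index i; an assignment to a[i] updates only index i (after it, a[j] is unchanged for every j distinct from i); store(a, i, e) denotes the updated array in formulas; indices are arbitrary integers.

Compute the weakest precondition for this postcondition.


Working backward. After the program, the postcondition p - 9 ≥ 2*cnt + p - 1 ∨ 2*data[cnt] - 8 = 2 must hold; in canonical form it is 2*cnt ≤ -8 ∨ 2*data[cnt] = 10.
Before cnt := 2*cnt + p + 1: 4*cnt + 2*p ≤ -10 ∨ 2*data[2*cnt + p + 1] = 10
Before data[cnt] := 2*cnt: 4*cnt + 2*p ≤ -10 ∨ 2*store(data, cnt, 2*cnt)[2*cnt + p + 1] = 10
Before data[acc] := 3*k: 4*cnt + 2*p ≤ -10 ∨ 2*store(store(data, acc, 3*k), cnt, 2*cnt)[2*cnt + p + 1] = 10
Answer: WP = 4*cnt + 2*p ≤ -10 ∨ 2*store(store(data, acc, 3*k), cnt, 2*cnt)[2*cnt + p + 1] = 10


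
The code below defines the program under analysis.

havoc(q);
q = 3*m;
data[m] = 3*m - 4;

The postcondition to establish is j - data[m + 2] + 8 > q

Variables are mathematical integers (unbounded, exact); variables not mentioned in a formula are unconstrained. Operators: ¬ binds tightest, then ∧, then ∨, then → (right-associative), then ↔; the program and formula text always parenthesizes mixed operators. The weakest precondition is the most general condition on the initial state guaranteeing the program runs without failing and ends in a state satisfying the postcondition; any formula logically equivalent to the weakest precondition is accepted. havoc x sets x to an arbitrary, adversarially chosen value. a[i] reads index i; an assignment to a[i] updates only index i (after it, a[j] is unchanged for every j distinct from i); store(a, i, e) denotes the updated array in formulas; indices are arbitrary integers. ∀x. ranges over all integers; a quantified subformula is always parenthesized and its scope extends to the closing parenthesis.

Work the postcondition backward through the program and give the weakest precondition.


Working backward. After the program, the postcondition j - data[m + 2] + 8 > q must hold; in canonical form it is j > data[m + 2] + q - 8.
Before data[m] := 3*m - 4: j > store(data, m, 3*m - 4)[m + 2] + q - 8
Before q := 3*m: j > store(data, m, 3*m - 4)[m + 2] + 3*m - 8
Before havoc q: j > store(data, m, 3*m - 4)[m + 2] + 3*m - 8
Answer: WP = j > store(data, m, 3*m - 4)[m + 2] + 3*m - 8


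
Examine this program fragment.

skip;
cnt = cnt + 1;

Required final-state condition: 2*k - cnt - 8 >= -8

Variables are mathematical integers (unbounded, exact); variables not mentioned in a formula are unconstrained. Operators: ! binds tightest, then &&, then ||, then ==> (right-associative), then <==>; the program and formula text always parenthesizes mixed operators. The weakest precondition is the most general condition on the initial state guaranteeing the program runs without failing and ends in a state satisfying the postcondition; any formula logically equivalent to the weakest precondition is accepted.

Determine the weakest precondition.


Working backward. After the program, the postcondition 2*k - cnt - 8 >= -8 must hold; in canonical form it is 2*k >= cnt.
Before cnt := cnt + 1: 2*k >= cnt + 1
Before skip: 2*k >= cnt + 1
Answer: WP = 2*k >= cnt + 1


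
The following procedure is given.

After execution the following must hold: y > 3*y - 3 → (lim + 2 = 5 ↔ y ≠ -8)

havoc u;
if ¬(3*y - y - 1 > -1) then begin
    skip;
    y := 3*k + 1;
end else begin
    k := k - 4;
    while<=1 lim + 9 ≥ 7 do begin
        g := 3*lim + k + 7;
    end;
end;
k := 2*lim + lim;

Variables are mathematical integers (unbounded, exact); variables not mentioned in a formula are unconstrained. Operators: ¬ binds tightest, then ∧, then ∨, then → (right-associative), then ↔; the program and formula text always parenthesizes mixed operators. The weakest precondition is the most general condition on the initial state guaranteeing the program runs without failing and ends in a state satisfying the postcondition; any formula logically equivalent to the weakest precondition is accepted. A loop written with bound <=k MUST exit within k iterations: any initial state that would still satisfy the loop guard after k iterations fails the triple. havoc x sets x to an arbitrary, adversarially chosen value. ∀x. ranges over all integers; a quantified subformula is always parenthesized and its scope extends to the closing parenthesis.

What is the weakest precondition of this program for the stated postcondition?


Working backward. After the program, the postcondition y > 3*y - 3 → (lim + 2 = 5 ↔ y ≠ -8) must hold; in canonical form it is 2*y < 3 → (lim = 3 ↔ y ≠ -8).
Before k := 2*lim + lim: 2*y < 3 → (lim = 3 ↔ y ≠ -8)
Then branch requires 6*k < 1 → (lim = 3 ↔ 3*k ≠ -9); else branch requires (lim ≥ -2 → ((¬(lim ≥ -2)) ∧ (2*y < 3 → (lim = 3 ↔ y ≠ -8)))) ∧ ((¬(lim ≥ -2)) → (2*y < 3 → (lim = 3 ↔ y ≠ -8))).
Before the if: ((¬(2*y > 0)) → (6*k < 1 → (lim = 3 ↔ 3*k ≠ -9))) ∧ (2*y > 0 → ((lim ≥ -2 → ((¬(lim ≥ -2)) ∧ (2*y < 3 → (lim = 3 ↔ y ≠ -8)))) ∧ ((¬(lim ≥ -2)) → (2*y < 3 → (lim = 3 ↔ y ≠ -8)))))
Before havoc u: ((¬(2*y > 0)) → (6*k < 1 → (lim = 3 ↔ 3*k ≠ -9))) ∧ (2*y > 0 → ((lim ≥ -2 → ((¬(lim ≥ -2)) ∧ (2*y < 3 → (lim = 3 ↔ y ≠ -8)))) ∧ ((¬(lim ≥ -2)) → (2*y < 3 → (lim = 3 ↔ y ≠ -8)))))
Answer: WP = ((¬(2*y > 0)) → (6*k < 1 → (lim = 3 ↔ 3*k ≠ -9))) ∧ (2*y > 0 → ((lim ≥ -2 → ((¬(lim ≥ -2)) ∧ (2*y < 3 → (lim = 3 ↔ y ≠ -8)))) ∧ ((¬(lim ≥ -2)) → (2*y < 3 → (lim = 3 ↔ y ≠ -8)))))


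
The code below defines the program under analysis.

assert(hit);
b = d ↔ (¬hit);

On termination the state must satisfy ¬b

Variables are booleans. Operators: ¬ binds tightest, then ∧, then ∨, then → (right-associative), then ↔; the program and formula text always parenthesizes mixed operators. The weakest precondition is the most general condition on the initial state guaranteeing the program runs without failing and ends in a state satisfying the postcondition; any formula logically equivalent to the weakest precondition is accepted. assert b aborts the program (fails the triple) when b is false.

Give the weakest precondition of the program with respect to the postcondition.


Working backward. After the program, ¬b must hold.
Before b := d ↔ (¬hit): ¬(d ↔ (¬hit))
Before assert hit: hit ∧ (¬(d ↔ (¬hit)))
Answer: WP = hit ∧ (¬(d ↔ (¬hit)))


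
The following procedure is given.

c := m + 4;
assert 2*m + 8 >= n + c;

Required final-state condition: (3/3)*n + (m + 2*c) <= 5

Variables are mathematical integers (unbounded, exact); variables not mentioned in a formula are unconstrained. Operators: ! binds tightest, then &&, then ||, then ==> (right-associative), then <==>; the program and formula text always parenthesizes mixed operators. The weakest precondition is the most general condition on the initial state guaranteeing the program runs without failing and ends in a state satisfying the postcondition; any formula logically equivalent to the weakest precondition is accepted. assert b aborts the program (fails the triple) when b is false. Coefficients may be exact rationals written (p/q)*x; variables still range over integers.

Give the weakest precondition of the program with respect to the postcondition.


Working backward. After the program, the postcondition (3/3)*n + (m + 2*c) <= 5 must hold; in canonical form it is 2*c + m + n <= 5.
Before assert 2*m + 8 >= n + c: 2*m >= c + n - 8 && 2*c + m + n <= 5
Before c := m + 4: m >= n - 4 && 3*m + n <= -3
Answer: WP = m >= n - 4 && 3*m + n <= -3


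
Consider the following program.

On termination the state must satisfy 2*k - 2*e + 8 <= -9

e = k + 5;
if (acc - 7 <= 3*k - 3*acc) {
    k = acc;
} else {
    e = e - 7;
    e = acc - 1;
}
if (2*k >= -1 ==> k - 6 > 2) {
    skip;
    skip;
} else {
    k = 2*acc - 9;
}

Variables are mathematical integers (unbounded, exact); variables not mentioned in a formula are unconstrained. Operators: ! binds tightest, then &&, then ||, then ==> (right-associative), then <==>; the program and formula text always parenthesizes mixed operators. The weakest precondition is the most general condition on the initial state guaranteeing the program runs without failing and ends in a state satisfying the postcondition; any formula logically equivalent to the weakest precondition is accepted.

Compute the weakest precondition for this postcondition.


Working backward. After the program, the postcondition 2*k - 2*e + 8 <= -9 must hold; in canonical form it is 2*k <= 2*e - 17.
Then branch requires 2*k <= 2*e - 17; else branch requires 4*acc <= 2*e + 1.
Before the if: ((2*k >= -1 ==> k > 8) ==> 2*k <= 2*e - 17) && ((!(2*k >= -1 ==> k > 8)) ==> 4*acc <= 2*e + 1)
Then branch requires ((2*acc >= -1 ==> acc > 8) ==> 2*acc <= 2*e - 17) && ((!(2*acc >= -1 ==> acc > 8)) ==> 4*acc <= 2*e + 1); else branch requires ((2*k >= -1 ==> k > 8) ==> 2*k <= 2*acc - 19) && ((!(2*k >= -1 ==> k > 8)) ==> 2*acc <= -1).
Before the if: (4*acc <= 3*k + 7 ==> (((2*acc >= -1 ==> acc > 8) ==> 2*acc <= 2*e - 17) && ((!(2*acc >= -1 ==> acc > 8)) ==> 4*acc <= 2*e + 1))) && ((!(4*acc <= 3*k + 7)) ==> (((2*k >= -1 ==> k > 8) ==> 2*k <= 2*acc - 19) && ((!(2*k >= -1 ==> k > 8)) ==> 2*acc <= -1)))
Before e := k + 5: (4*acc <= 3*k + 7 ==> (((2*acc >= -1 ==> acc > 8) ==> 2*acc <= 2*k - 7) && ((!(2*acc >= -1 ==> acc > 8)) ==> 4*acc <= 2*k + 11))) && ((!(4*acc <= 3*k + 7)) ==> (((2*k >= -1 ==> k > 8) ==> 2*k <= 2*acc - 19) && ((!(2*k >= -1 ==> k > 8)) ==> 2*acc <= -1)))
Answer: WP = (4*acc <= 3*k + 7 ==> (((2*acc >= -1 ==> acc > 8) ==> 2*acc <= 2*k - 7) && ((!(2*acc >= -1 ==> acc > 8)) ==> 4*acc <= 2*k + 11))) && ((!(4*acc <= 3*k + 7)) ==> (((2*k >= -1 ==> k > 8) ==> 2*k <= 2*acc - 19) && ((!(2*k >= -1 ==> k > 8)) ==> 2*acc <= -1)))


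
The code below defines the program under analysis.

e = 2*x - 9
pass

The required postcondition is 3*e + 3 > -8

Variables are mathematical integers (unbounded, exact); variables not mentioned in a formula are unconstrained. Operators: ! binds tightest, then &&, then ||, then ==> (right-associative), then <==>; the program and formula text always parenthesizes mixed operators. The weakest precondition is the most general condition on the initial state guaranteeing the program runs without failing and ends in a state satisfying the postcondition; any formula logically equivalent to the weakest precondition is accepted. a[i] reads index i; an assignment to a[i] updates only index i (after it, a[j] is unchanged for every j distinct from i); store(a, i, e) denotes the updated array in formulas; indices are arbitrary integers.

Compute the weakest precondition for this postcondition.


Working backward. After the program, the postcondition 3*e + 3 > -8 must hold; in canonical form it is 3*e > -11.
Before skip: 3*e > -11
Before e := 2*x - 9: 6*x > 16
Answer: WP = 6*x > 16


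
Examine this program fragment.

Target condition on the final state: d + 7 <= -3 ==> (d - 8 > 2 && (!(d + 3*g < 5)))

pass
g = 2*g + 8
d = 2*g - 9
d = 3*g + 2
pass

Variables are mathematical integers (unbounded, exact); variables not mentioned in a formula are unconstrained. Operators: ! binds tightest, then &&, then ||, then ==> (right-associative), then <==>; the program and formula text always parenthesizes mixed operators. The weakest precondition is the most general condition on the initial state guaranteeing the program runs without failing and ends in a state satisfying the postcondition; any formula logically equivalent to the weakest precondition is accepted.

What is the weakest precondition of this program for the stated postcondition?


Working backward. After the program, the postcondition d + 7 <= -3 ==> (d - 8 > 2 && (!(d + 3*g < 5))) must hold; in canonical form it is d <= -10 ==> (d > 10 && (!(d + 3*g < 5))).
Before skip: d <= -10 ==> (d > 10 && (!(d + 3*g < 5)))
Before d := 3*g + 2: 3*g <= -12 ==> (3*g > 8 && (!(6*g < 3)))
Before d := 2*g - 9: 3*g <= -12 ==> (3*g > 8 && (!(6*g < 3)))
Before g := 2*g + 8: 6*g <= -36 ==> (6*g > -16 && (!(12*g < -45)))
Before skip: 6*g <= -36 ==> (6*g > -16 && (!(12*g < -45)))
Answer: WP = 6*g <= -36 ==> (6*g > -16 && (!(12*g < -45)))


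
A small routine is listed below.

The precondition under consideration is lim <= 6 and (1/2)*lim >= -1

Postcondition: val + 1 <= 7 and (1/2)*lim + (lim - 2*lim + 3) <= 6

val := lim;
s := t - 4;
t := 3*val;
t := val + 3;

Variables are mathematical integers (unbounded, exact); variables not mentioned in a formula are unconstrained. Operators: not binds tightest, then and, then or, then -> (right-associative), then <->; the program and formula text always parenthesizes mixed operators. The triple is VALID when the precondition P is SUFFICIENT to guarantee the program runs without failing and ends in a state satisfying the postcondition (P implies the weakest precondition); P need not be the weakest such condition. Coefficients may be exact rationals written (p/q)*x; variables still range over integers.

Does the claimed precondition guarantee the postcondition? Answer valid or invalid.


Working backward. After the program, the postcondition val + 1 <= 7 and (1/2)*lim + (lim - 2*lim + 3) <= 6 must hold; in canonical form it is val <= 6 and (1/2)*lim >= -3.
Before t := val + 3: val <= 6 and (1/2)*lim >= -3
Before t := 3*val: val <= 6 and (1/2)*lim >= -3
Before s := t - 4: val <= 6 and (1/2)*lim >= -3
Before val := lim: lim <= 6 and (1/2)*lim >= -3
The weakest precondition is lim <= 6 and (1/2)*lim >= -3.
Check whether lim <= 6 and (1/2)*lim >= -1 implies it.
Every state satisfying the precondition satisfies the weakest precondition: the implication holds.
Answer: valid


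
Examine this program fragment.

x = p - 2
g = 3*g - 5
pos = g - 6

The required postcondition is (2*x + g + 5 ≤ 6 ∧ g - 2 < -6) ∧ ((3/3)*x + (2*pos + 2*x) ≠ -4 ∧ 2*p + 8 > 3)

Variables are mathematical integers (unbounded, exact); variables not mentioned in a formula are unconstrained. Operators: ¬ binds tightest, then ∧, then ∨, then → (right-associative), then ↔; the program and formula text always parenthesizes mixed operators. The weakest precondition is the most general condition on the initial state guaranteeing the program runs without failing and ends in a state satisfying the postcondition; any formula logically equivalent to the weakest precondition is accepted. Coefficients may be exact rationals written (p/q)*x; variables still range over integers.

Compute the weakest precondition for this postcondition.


Working backward. After the program, the postcondition (2*x + g + 5 ≤ 6 ∧ g - 2 < -6) ∧ ((3/3)*x + (2*pos + 2*x) ≠ -4 ∧ 2*p + 8 > 3) must hold; in canonical form it is g + 2*x ≤ 1 ∧ g < -4 ∧ 2*pos + 3*x ≠ -4 ∧ 2*p > -5.
Before pos := g - 6: g + 2*x ≤ 1 ∧ g < -4 ∧ 2*g + 3*x ≠ 8 ∧ 2*p > -5
Before g := 3*g - 5: 3*g + 2*x ≤ 6 ∧ 3*g < 1 ∧ 6*g + 3*x ≠ 18 ∧ 2*p > -5
Before x := p - 2: 3*g + 2*p ≤ 10 ∧ 3*g < 1 ∧ 6*g + 3*p ≠ 24 ∧ 2*p > -5
Answer: WP = 3*g + 2*p ≤ 10 ∧ 3*g < 1 ∧ 6*g + 3*p ≠ 24 ∧ 2*p > -5


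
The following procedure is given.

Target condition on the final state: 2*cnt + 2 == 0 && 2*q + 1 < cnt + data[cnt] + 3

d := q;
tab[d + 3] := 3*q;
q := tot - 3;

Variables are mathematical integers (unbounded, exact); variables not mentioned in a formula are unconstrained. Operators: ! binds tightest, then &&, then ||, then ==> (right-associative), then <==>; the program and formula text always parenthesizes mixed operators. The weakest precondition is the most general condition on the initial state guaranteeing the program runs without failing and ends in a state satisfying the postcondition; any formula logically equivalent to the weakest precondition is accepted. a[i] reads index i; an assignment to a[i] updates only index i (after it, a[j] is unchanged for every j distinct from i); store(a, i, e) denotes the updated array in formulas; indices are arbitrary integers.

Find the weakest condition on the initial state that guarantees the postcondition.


Working backward. After the program, the postcondition 2*cnt + 2 == 0 && 2*q + 1 < cnt + data[cnt] + 3 must hold; in canonical form it is 2*cnt == -2 && 2*q < data[cnt] + cnt + 2.
Before q := tot - 3: 2*cnt == -2 && 2*tot < data[cnt] + cnt + 8
Before tab[d + 3] := 3*q: 2*cnt == -2 && 2*tot < data[cnt] + cnt + 8
Before d := q: 2*cnt == -2 && 2*tot < data[cnt] + cnt + 8
Answer: WP = 2*cnt == -2 && 2*tot < data[cnt] + cnt + 8


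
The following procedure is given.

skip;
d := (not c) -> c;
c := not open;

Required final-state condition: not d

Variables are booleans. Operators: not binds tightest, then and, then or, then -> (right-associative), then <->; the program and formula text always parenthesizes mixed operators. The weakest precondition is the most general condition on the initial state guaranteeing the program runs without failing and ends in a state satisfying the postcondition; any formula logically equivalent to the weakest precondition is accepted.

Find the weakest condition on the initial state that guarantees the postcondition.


Working backward. After the program, not d must hold.
Before c := not open: not d
Before d := (not c) -> c: not ((not c) -> c)
Before skip: not ((not c) -> c)
Answer: WP = not ((not c) -> c)


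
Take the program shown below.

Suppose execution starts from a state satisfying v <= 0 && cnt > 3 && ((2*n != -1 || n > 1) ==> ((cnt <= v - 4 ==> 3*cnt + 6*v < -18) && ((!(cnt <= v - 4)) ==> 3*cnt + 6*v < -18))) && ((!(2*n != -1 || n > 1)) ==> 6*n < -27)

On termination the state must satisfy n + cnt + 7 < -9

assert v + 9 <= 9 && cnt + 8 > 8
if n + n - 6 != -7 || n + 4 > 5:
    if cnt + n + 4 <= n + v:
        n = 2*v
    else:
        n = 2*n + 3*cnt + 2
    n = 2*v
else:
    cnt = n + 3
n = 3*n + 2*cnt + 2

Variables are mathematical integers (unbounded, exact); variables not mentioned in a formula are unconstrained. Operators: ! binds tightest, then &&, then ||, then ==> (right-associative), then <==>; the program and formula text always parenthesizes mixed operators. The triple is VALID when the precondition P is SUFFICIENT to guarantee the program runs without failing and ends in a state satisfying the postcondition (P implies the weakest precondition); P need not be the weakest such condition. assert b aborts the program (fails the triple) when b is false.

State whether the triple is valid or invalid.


Working backward. After the program, the postcondition n + cnt + 7 < -9 must hold; in canonical form it is cnt + n < -16.
Before n := 3*n + 2*cnt + 2: 3*cnt + 3*n < -18
Then branch requires (cnt <= v - 4 ==> 3*cnt + 6*v < -18) && ((!(cnt <= v - 4)) ==> 3*cnt + 6*v < -18); else branch requires 6*n < -27.
Before the if: ((2*n != -1 || n > 1) ==> ((cnt <= v - 4 ==> 3*cnt + 6*v < -18) && ((!(cnt <= v - 4)) ==> 3*cnt + 6*v < -18))) && ((!(2*n != -1 || n > 1)) ==> 6*n < -27)
Before assert v + 9 <= 9 && cnt + 8 > 8: v <= 0 && cnt > 0 && ((2*n != -1 || n > 1) ==> ((cnt <= v - 4 ==> 3*cnt + 6*v < -18) && ((!(cnt <= v - 4)) ==> 3*cnt + 6*v < -18))) && ((!(2*n != -1 || n > 1)) ==> 6*n < -27)
The weakest precondition is v <= 0 && cnt > 0 && ((2*n != -1 || n > 1) ==> ((cnt <= v - 4 ==> 3*cnt + 6*v < -18) && ((!(cnt <= v - 4)) ==> 3*cnt + 6*v < -18))) && ((!(2*n != -1 || n > 1)) ==> 6*n < -27).
Check whether v <= 0 && cnt > 3 && ((2*n != -1 || n > 1) ==> ((cnt <= v - 4 ==> 3*cnt + 6*v < -18) && ((!(cnt <= v - 4)) ==> 3*cnt + 6*v < -18))) && ((!(2*n != -1 || n > 1)) ==> 6*n < -27) implies it.
Every state satisfying the precondition satisfies the weakest precondition: the implication holds.
Answer: valid


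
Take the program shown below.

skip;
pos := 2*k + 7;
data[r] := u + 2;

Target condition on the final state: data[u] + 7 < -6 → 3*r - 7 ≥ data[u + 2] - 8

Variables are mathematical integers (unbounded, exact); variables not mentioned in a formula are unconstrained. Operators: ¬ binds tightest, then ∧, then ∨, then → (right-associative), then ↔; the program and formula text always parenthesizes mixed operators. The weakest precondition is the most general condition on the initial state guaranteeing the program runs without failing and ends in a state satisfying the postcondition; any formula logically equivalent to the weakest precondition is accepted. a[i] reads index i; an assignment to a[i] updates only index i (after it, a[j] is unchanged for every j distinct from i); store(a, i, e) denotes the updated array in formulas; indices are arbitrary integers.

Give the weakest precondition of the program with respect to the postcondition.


Working backward. After the program, the postcondition data[u] + 7 < -6 → 3*r - 7 ≥ data[u + 2] - 8 must hold; in canonical form it is data[u] < -13 → 3*r ≥ data[u + 2] - 1.
Before data[r] := u + 2: store(data, r, u + 2)[u] < -13 → 3*r ≥ store(data, r, u + 2)[u + 2] - 1
Before pos := 2*k + 7: store(data, r, u + 2)[u] < -13 → 3*r ≥ store(data, r, u + 2)[u + 2] - 1
Before skip: store(data, r, u + 2)[u] < -13 → 3*r ≥ store(data, r, u + 2)[u + 2] - 1
Answer: WP = store(data, r, u + 2)[u] < -13 → 3*r ≥ store(data, r, u + 2)[u + 2] - 1


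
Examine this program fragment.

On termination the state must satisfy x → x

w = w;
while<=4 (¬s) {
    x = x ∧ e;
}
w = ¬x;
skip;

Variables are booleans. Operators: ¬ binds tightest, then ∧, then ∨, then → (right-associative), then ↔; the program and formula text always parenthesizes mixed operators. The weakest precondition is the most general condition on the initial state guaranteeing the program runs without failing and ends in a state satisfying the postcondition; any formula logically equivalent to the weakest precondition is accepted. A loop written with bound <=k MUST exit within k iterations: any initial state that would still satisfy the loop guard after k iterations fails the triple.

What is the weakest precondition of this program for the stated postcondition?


Working backward. After the program, the postcondition x → x must hold; in canonical form it is true.
Before skip: true
Before w := ¬x: true
Before the loop (bound <=4), unroll the exhaustion recursion (WP_0 = exit-now case; WP_j = one more guarded iteration, up to j = 4):
  WP_0: s
  WP_1: (¬s) → s
  WP_2: (¬s) → ((¬s) → s)
  WP_3: (¬s) → ((¬s) → ((¬s) → s))
  WP_4: (¬s) → ((¬s) → ((¬s) → ((¬s) → s)))
So before the loop: (¬s) → ((¬s) → ((¬s) → ((¬s) → s)))
Before w := w: (¬s) → ((¬s) → ((¬s) → ((¬s) → s)))
Answer: WP = (¬s) → ((¬s) → ((¬s) → ((¬s) → s)))


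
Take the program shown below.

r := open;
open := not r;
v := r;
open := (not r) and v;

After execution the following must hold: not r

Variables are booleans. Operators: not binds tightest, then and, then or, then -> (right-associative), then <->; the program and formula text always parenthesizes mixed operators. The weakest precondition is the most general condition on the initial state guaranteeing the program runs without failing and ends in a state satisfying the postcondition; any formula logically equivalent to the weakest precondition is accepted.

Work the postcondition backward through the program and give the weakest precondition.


Working backward. After the program, not r must hold.
Before open := (not r) and v: not r
Before v := r: not r
Before open := not r: not r
Before r := open: not open
Answer: WP = not open


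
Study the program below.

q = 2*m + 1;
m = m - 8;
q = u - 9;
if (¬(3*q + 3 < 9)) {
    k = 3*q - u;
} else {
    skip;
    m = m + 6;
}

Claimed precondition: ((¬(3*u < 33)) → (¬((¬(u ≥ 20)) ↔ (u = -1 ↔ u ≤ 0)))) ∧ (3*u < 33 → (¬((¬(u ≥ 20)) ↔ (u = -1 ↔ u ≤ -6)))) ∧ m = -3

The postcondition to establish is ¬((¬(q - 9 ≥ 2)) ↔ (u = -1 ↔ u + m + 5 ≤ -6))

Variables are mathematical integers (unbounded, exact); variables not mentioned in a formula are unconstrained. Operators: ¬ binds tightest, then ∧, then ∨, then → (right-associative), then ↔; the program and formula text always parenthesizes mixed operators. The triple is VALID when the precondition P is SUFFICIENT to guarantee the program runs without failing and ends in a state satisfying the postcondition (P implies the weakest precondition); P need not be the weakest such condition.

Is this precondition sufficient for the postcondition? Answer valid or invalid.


Working backward. After the program, the postcondition ¬((¬(q - 9 ≥ 2)) ↔ (u = -1 ↔ u + m + 5 ≤ -6)) must hold; in canonical form it is ¬((¬(q ≥ 11)) ↔ (u = -1 ↔ m + u ≤ -11)).
Then branch requires ¬((¬(q ≥ 11)) ↔ (u = -1 ↔ m + u ≤ -11)); else branch requires ¬((¬(q ≥ 11)) ↔ (u = -1 ↔ m + u ≤ -17)).
Before the if: ((¬(3*q < 6)) → (¬((¬(q ≥ 11)) ↔ (u = -1 ↔ m + u ≤ -11)))) ∧ (3*q < 6 → (¬((¬(q ≥ 11)) ↔ (u = -1 ↔ m + u ≤ -17))))
Before q := u - 9: ((¬(3*u < 33)) → (¬((¬(u ≥ 20)) ↔ (u = -1 ↔ m + u ≤ -11)))) ∧ (3*u < 33 → (¬((¬(u ≥ 20)) ↔ (u = -1 ↔ m + u ≤ -17))))
Before m := m - 8: ((¬(3*u < 33)) → (¬((¬(u ≥ 20)) ↔ (u = -1 ↔ m + u ≤ -3)))) ∧ (3*u < 33 → (¬((¬(u ≥ 20)) ↔ (u = -1 ↔ m + u ≤ -9))))
Before q := 2*m + 1: ((¬(3*u < 33)) → (¬((¬(u ≥ 20)) ↔ (u = -1 ↔ m + u ≤ -3)))) ∧ (3*u < 33 → (¬((¬(u ≥ 20)) ↔ (u = -1 ↔ m + u ≤ -9))))
The weakest precondition is ((¬(3*u < 33)) → (¬((¬(u ≥ 20)) ↔ (u = -1 ↔ m + u ≤ -3)))) ∧ (3*u < 33 → (¬((¬(u ≥ 20)) ↔ (u = -1 ↔ m + u ≤ -9)))).
Check whether ((¬(3*u < 33)) → (¬((¬(u ≥ 20)) ↔ (u = -1 ↔ u ≤ 0)))) ∧ (3*u < 33 → (¬((¬(u ≥ 20)) ↔ (u = -1 ↔ u ≤ -6)))) ∧ m = -3 implies it.
Every state satisfying the precondition satisfies the weakest precondition: the implication holds.
Answer: valid


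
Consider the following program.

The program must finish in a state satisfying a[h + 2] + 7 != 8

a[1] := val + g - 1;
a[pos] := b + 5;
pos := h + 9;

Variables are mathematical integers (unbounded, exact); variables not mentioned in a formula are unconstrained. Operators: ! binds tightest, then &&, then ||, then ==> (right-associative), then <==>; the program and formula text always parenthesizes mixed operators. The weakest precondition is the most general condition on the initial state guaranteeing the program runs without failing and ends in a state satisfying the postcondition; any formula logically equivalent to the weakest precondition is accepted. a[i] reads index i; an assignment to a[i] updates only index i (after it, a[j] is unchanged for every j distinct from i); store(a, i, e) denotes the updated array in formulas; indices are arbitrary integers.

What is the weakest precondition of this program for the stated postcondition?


Working backward. After the program, the postcondition a[h + 2] + 7 != 8 must hold; in canonical form it is a[h + 2] != 1.
Before pos := h + 9: a[h + 2] != 1
Before a[pos] := b + 5: store(a, pos, b + 5)[h + 2] != 1
Before a[1] := val + g - 1: store(store(a, 1, g + val - 1), pos, b + 5)[h + 2] != 1
Answer: WP = store(store(a, 1, g + val - 1), pos, b + 5)[h + 2] != 1


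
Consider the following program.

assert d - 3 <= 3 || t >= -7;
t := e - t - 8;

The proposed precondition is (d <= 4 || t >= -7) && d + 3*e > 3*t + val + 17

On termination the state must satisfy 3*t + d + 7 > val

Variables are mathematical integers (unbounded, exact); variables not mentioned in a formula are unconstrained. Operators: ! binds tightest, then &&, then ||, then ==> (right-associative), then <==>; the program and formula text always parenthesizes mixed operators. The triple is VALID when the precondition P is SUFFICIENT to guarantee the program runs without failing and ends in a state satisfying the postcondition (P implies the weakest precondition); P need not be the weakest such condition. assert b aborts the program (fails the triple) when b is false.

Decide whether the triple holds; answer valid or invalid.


Working backward. After the program, the postcondition 3*t + d + 7 > val must hold; in canonical form it is d + 3*t > val - 7.
Before t := e - t - 8: d + 3*e > 3*t + val + 17
Before assert d - 3 <= 3 || t >= -7: (d <= 6 || t >= -7) && d + 3*e > 3*t + val + 17
The weakest precondition is (d <= 6 || t >= -7) && d + 3*e > 3*t + val + 17.
Check whether (d <= 4 || t >= -7) && d + 3*e > 3*t + val + 17 implies it.
Every state satisfying the precondition satisfies the weakest precondition: the implication holds.
Answer: valid


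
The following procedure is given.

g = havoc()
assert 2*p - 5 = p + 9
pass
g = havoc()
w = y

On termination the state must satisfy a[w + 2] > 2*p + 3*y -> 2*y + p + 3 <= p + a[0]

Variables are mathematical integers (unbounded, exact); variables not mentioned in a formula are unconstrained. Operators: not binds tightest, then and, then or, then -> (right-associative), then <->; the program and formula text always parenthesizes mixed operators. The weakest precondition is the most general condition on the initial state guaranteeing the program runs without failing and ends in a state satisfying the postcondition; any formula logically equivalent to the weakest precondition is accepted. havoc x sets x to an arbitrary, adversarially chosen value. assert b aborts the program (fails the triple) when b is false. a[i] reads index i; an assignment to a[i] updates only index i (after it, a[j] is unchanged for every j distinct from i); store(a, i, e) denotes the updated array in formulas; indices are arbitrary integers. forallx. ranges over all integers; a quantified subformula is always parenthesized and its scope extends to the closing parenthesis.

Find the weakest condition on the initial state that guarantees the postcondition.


Working backward. After the program, the postcondition a[w + 2] > 2*p + 3*y -> 2*y + p + 3 <= p + a[0] must hold; in canonical form it is a[w + 2] > 2*p + 3*y -> 2*y <= a[0] - 3.
Before w := y: a[y + 2] > 2*p + 3*y -> 2*y <= a[0] - 3
Before havoc g: a[y + 2] > 2*p + 3*y -> 2*y <= a[0] - 3
Before skip: a[y + 2] > 2*p + 3*y -> 2*y <= a[0] - 3
Before assert 2*p - 5 = p + 9: p = 14 and (a[y + 2] > 2*p + 3*y -> 2*y <= a[0] - 3)
Before havoc g: p = 14 and (a[y + 2] > 2*p + 3*y -> 2*y <= a[0] - 3)
Answer: WP = p = 14 and (a[y + 2] > 2*p + 3*y -> 2*y <= a[0] - 3)


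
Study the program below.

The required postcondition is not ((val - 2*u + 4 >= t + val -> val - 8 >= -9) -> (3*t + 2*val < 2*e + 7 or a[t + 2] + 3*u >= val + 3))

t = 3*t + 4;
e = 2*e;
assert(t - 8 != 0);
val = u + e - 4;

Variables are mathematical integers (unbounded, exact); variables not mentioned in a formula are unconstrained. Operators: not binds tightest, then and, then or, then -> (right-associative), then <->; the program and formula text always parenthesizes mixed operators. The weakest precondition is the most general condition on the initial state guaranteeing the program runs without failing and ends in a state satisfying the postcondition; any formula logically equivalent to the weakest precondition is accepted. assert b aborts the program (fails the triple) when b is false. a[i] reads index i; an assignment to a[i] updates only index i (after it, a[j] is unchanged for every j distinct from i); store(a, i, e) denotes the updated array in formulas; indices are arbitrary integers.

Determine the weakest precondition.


Working backward. After the program, the postcondition not ((val - 2*u + 4 >= t + val -> val - 8 >= -9) -> (3*t + 2*val < 2*e + 7 or a[t + 2] + 3*u >= val + 3)) must hold; in canonical form it is not ((t + 2*u <= 4 -> val >= -1) -> (3*t + 2*val < 2*e + 7 or a[t + 2] + 3*u >= val + 3)).
Before val := u + e - 4: not ((t + 2*u <= 4 -> e + u >= 3) -> (3*t + 2*u < 15 or a[t + 2] + 2*u >= e - 1))
Before assert t - 8 != 0: t != 8 and (not ((t + 2*u <= 4 -> e + u >= 3) -> (3*t + 2*u < 15 or a[t + 2] + 2*u >= e - 1)))
Before e := 2*e: t != 8 and (not ((t + 2*u <= 4 -> 2*e + u >= 3) -> (3*t + 2*u < 15 or a[t + 2] + 2*u >= 2*e - 1)))
Before t := 3*t + 4: 3*t != 4 and (not ((3*t + 2*u <= 0 -> 2*e + u >= 3) -> (9*t + 2*u < 3 or a[3*t + 6] + 2*u >= 2*e - 1)))
Answer: WP = 3*t != 4 and (not ((3*t + 2*u <= 0 -> 2*e + u >= 3) -> (9*t + 2*u < 3 or a[3*t + 6] + 2*u >= 2*e - 1)))


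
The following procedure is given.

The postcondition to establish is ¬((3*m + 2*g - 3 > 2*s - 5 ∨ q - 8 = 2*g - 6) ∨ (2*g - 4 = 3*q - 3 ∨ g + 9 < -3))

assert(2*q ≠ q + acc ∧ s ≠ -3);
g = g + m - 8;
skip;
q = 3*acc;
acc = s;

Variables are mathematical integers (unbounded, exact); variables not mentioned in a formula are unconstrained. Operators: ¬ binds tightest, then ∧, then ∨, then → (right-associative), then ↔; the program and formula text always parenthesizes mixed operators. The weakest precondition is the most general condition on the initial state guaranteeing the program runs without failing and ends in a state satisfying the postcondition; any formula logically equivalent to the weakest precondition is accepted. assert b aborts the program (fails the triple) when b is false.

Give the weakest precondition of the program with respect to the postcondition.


Working backward. After the program, the postcondition ¬((3*m + 2*g - 3 > 2*s - 5 ∨ q - 8 = 2*g - 6) ∨ (2*g - 4 = 3*q - 3 ∨ g + 9 < -3)) must hold; in canonical form it is ¬(2*g + 3*m > 2*s - 2 ∨ q = 2*g + 2 ∨ 2*g = 3*q + 1 ∨ g < -12).
Before acc := s: ¬(2*g + 3*m > 2*s - 2 ∨ q = 2*g + 2 ∨ 2*g = 3*q + 1 ∨ g < -12)
Before q := 3*acc: ¬(2*g + 3*m > 2*s - 2 ∨ 3*acc = 2*g + 2 ∨ 2*g = 9*acc + 1 ∨ g < -12)
Before skip: ¬(2*g + 3*m > 2*s - 2 ∨ 3*acc = 2*g + 2 ∨ 2*g = 9*acc + 1 ∨ g < -12)
Before g := g + m - 8: ¬(2*g + 5*m > 2*s + 14 ∨ 3*acc = 2*g + 2*m - 14 ∨ 2*g + 2*m = 9*acc + 17 ∨ g + m < -4)
Before assert 2*q ≠ q + acc ∧ s ≠ -3: q ≠ acc ∧ s ≠ -3 ∧ (¬(2*g + 5*m > 2*s + 14 ∨ 3*acc = 2*g + 2*m - 14 ∨ 2*g + 2*m = 9*acc + 17 ∨ g + m < -4))
Answer: WP = q ≠ acc ∧ s ≠ -3 ∧ (¬(2*g + 5*m > 2*s + 14 ∨ 3*acc = 2*g + 2*m - 14 ∨ 2*g + 2*m = 9*acc + 17 ∨ g + m < -4))


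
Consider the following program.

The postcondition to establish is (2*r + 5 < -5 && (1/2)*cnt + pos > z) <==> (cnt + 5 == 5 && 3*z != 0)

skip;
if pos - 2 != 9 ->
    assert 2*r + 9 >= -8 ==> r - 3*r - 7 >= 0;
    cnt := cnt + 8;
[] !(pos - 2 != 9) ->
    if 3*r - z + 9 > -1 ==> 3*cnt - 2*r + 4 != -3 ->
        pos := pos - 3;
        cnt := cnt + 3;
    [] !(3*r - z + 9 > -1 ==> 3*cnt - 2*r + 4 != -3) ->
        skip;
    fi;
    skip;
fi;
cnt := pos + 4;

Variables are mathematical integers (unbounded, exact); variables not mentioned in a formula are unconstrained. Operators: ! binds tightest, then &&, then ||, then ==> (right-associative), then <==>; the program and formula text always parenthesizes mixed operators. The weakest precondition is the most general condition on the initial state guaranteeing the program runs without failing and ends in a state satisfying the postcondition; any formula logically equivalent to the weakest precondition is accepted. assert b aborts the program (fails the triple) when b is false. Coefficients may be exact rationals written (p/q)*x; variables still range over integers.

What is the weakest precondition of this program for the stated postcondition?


Working backward. After the program, the postcondition (2*r + 5 < -5 && (1/2)*cnt + pos > z) <==> (cnt + 5 == 5 && 3*z != 0) must hold; in canonical form it is (2*r < -10 && (1/2)*cnt + pos > z) <==> (cnt == 0 && 3*z != 0).
Before cnt := pos + 4: (2*r < -10 && (3/2)*pos > z - 2) <==> (pos == -4 && 3*z != 0)
Then branch requires (2*r >= -17 ==> 2*r <= -7) && ((2*r < -10 && (3/2)*pos > z - 2) <==> (pos == -4 && 3*z != 0)); else branch requires ((3*r > z - 10 ==> 3*cnt != 2*r - 7) ==> ((2*r < -10 && (3/2)*pos > z + 5/2) <==> (pos == -1 && 3*z != 0))) && ((!(3*r > z - 10 ==> 3*cnt != 2*r - 7)) ==> ((2*r < -10 && (3/2)*pos > z - 2) <==> (pos == -4 && 3*z != 0))).
Before the if: (pos != 11 ==> ((2*r >= -17 ==> 2*r <= -7) && ((2*r < -10 && (3/2)*pos > z - 2) <==> (pos == -4 && 3*z != 0)))) && ((!(pos != 11)) ==> (((3*r > z - 10 ==> 3*cnt != 2*r - 7) ==> ((2*r < -10 && (3/2)*pos > z + 5/2) <==> (pos == -1 && 3*z != 0))) && ((!(3*r > z - 10 ==> 3*cnt != 2*r - 7)) ==> ((2*r < -10 && (3/2)*pos > z - 2) <==> (pos == -4 && 3*z != 0)))))
Before skip: (pos != 11 ==> ((2*r >= -17 ==> 2*r <= -7) && ((2*r < -10 && (3/2)*pos > z - 2) <==> (pos == -4 && 3*z != 0)))) && ((!(pos != 11)) ==> (((3*r > z - 10 ==> 3*cnt != 2*r - 7) ==> ((2*r < -10 && (3/2)*pos > z + 5/2) <==> (pos == -1 && 3*z != 0))) && ((!(3*r > z - 10 ==> 3*cnt != 2*r - 7)) ==> ((2*r < -10 && (3/2)*pos > z - 2) <==> (pos == -4 && 3*z != 0)))))
Answer: WP = (pos != 11 ==> ((2*r >= -17 ==> 2*r <= -7) && ((2*r < -10 && (3/2)*pos > z - 2) <==> (pos == -4 && 3*z != 0)))) && ((!(pos != 11)) ==> (((3*r > z - 10 ==> 3*cnt != 2*r - 7) ==> ((2*r < -10 && (3/2)*pos > z + 5/2) <==> (pos == -1 && 3*z != 0))) && ((!(3*r > z - 10 ==> 3*cnt != 2*r - 7)) ==> ((2*r < -10 && (3/2)*pos > z - 2) <==> (pos == -4 && 3*z != 0)))))


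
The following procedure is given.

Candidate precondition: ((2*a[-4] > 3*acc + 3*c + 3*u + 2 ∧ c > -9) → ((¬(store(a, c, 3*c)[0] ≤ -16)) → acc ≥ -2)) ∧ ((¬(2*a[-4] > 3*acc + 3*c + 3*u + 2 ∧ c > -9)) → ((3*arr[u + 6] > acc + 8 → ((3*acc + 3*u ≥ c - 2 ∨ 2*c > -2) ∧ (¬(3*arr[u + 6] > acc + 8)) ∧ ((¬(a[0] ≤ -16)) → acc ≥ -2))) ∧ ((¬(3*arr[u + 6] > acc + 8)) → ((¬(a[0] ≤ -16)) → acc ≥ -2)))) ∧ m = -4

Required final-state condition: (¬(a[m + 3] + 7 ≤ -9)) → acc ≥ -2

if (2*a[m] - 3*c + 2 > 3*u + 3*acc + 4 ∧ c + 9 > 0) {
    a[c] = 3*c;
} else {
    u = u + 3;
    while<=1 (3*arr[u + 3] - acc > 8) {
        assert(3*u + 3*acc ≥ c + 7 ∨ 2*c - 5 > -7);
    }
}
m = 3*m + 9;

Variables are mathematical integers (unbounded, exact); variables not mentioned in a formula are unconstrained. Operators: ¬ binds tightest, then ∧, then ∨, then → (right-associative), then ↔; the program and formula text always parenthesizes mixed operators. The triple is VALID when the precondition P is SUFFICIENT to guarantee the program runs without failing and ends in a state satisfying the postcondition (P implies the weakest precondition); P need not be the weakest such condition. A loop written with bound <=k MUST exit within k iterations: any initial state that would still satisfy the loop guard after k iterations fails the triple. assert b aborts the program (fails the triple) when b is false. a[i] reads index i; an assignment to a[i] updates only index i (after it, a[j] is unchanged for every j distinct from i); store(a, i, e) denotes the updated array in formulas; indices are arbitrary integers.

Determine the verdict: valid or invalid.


Working backward. After the program, the postcondition (¬(a[m + 3] + 7 ≤ -9)) → acc ≥ -2 must hold; in canonical form it is (¬(a[m + 3] ≤ -16)) → acc ≥ -2.
Before m := 3*m + 9: (¬(a[3*m + 12] ≤ -16)) → acc ≥ -2
Then branch requires (¬(store(a, c, 3*c)[3*m + 12] ≤ -16)) → acc ≥ -2; else branch requires (3*arr[u + 6] > acc + 8 → ((3*acc + 3*u ≥ c - 2 ∨ 2*c > -2) ∧ (¬(3*arr[u + 6] > acc + 8)) ∧ ((¬(a[3*m + 12] ≤ -16)) → acc ≥ -2))) ∧ ((¬(3*arr[u + 6] > acc + 8)) → ((¬(a[3*m + 12] ≤ -16)) → acc ≥ -2)).
Before the if: ((2*a[m] > 3*acc + 3*c + 3*u + 2 ∧ c > -9) → ((¬(store(a, c, 3*c)[3*m + 12] ≤ -16)) → acc ≥ -2)) ∧ ((¬(2*a[m] > 3*acc + 3*c + 3*u + 2 ∧ c > -9)) → ((3*arr[u + 6] > acc + 8 → ((3*acc + 3*u ≥ c - 2 ∨ 2*c > -2) ∧ (¬(3*arr[u + 6] > acc + 8)) ∧ ((¬(a[3*m + 12] ≤ -16)) → acc ≥ -2))) ∧ ((¬(3*arr[u + 6] > acc + 8)) → ((¬(a[3*m + 12] ≤ -16)) → acc ≥ -2))))
The weakest precondition is ((2*a[m] > 3*acc + 3*c + 3*u + 2 ∧ c > -9) → ((¬(store(a, c, 3*c)[3*m + 12] ≤ -16)) → acc ≥ -2)) ∧ ((¬(2*a[m] > 3*acc + 3*c + 3*u + 2 ∧ c > -9)) → ((3*arr[u + 6] > acc + 8 → ((3*acc + 3*u ≥ c - 2 ∨ 2*c > -2) ∧ (¬(3*arr[u + 6] > acc + 8)) ∧ ((¬(a[3*m + 12] ≤ -16)) → acc ≥ -2))) ∧ ((¬(3*arr[u + 6] > acc + 8)) → ((¬(a[3*m + 12] ≤ -16)) → acc ≥ -2)))).
Check whether ((2*a[-4] > 3*acc + 3*c + 3*u + 2 ∧ c > -9) → ((¬(store(a, c, 3*c)[0] ≤ -16)) → acc ≥ -2)) ∧ ((¬(2*a[-4] > 3*acc + 3*c + 3*u + 2 ∧ c > -9)) → ((3*arr[u + 6] > acc + 8 → ((3*acc + 3*u ≥ c - 2 ∨ 2*c > -2) ∧ (¬(3*arr[u + 6] > acc + 8)) ∧ ((¬(a[0] ≤ -16)) → acc ≥ -2))) ∧ ((¬(3*arr[u + 6] > acc + 8)) → ((¬(a[0] ≤ -16)) → acc ≥ -2)))) ∧ m = -4 implies it.
Every state satisfying the precondition satisfies the weakest precondition: the implication holds.
Answer: valid
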